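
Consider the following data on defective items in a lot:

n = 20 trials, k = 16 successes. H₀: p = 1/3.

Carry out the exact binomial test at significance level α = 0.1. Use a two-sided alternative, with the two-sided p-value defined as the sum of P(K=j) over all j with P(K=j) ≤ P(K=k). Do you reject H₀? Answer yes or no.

Exact binomial: n=20, k=16, p₀=1/3=0.3333
P(X=j) = C(n,j)·p₀^j·(1−p₀)^(n−j); p = Σ P(X=j) over j with P(X=j) ≤ P(X=16)
p-value (two-sided) = 0.00003
At α=0.1: p < α → reject H₀

reject H₀: yes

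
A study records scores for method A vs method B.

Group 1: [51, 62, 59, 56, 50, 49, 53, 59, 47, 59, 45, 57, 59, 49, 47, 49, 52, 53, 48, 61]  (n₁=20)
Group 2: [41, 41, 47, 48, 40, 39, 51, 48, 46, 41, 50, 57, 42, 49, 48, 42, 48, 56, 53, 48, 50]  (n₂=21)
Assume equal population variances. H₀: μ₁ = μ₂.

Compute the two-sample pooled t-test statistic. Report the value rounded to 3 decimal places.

test statistic = 3.882

x̄₁=53.250, s₁=5.310, n₁=20
x̄₂=46.905, s₂=5.157, n₂=21
s_p² = [19·5.310² + 20·5.157²]/39 = 27.3733
SE = √(s_p²·(1/20+1/21)) = 1.6347
t = (53.250−46.905)/1.6347 = 3.8817
df = 39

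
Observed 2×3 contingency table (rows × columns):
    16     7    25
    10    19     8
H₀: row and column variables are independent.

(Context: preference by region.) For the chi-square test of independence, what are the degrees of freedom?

df = (r−1)(c−1) = (2−1)·(3−1) = 2

degrees of freedom = 2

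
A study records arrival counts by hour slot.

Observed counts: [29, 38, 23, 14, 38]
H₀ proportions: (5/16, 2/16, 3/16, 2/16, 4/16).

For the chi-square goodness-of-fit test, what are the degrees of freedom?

df = k − 1 = 5 − 1 = 4

degrees of freedom = 4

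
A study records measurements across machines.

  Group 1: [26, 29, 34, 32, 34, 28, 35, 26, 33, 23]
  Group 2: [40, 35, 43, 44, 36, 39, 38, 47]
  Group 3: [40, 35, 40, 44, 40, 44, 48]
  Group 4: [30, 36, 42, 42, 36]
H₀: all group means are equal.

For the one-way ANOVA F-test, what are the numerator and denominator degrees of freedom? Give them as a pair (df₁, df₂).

degrees of freedom = [3, 26]

k = 4 groups, N = 30 total
df = (k−1, N−k) = (4−1, 30−4) = (3, 26)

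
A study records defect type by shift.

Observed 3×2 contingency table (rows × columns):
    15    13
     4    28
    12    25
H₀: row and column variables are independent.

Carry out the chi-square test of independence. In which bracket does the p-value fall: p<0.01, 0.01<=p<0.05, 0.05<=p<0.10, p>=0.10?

p-value bracket: p<0.01

Row totals [28, 32, 37], col totals [31, 66], n=97
χ² = (15−8.95)²/8.95 + (13−19.05)²/19.05 + (4−10.23)²/10.23 + (28−21.77)²/21.77 + (12−11.82)²/11.82 + (25−25.18)²/25.18 = 11.5906
df = 2
p-value (upper-tail) = 0.00304
→ bracket: p<0.01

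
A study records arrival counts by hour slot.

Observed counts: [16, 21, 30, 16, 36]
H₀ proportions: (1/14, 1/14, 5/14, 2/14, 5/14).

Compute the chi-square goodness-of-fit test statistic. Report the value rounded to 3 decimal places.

test statistic = 29.729

n = 119; E_i = n·p_i = [8.50, 8.50, 42.50, 17.00, 42.50]
χ² = (16−8.50)²/8.50 + (21−8.50)²/8.50 + (30−42.50)²/42.50 + (16−17.00)²/17.00 + (36−42.50)²/42.50 = 29.7294
df = 4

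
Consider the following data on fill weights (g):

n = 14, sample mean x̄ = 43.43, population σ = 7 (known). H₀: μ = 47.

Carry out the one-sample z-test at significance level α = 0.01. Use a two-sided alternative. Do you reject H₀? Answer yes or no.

SE = σ/√n = 7/√14 = 1.8708
z = (x̄−μ₀)/SE = (43.43−47)/1.8708 = -1.9082
p-value (two-sided) = 0.05636
At α=0.01: p ≥ α → fail to reject H₀

reject H₀: no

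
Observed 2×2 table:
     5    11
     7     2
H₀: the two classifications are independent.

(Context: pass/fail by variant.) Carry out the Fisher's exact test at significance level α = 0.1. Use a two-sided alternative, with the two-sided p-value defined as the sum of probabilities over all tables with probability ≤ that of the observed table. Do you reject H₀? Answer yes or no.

reject H₀: yes

Margins: r₁=16, r₂=9, c₁=12, c₂=13, n=25
p_obs = C(16,5)·C(9,7)/C(25,12); sum pmf over tables with pmf ≤ p_obs
p-value (two-sided) = 0.04141
At α=0.1: p < α → reject H₀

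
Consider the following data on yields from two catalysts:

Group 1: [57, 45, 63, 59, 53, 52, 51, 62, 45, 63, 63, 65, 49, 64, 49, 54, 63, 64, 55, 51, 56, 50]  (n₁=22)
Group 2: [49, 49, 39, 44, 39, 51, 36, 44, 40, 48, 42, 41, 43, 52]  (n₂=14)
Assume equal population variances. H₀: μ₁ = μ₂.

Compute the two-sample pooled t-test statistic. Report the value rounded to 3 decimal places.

test statistic = 5.823

x̄₁=56.045, s₁=6.572, n₁=22
x̄₂=44.071, s₂=4.984, n₂=14
s_p² = [21·6.572² + 13·4.984²]/34 = 36.1730
SE = √(s_p²·(1/22+1/14)) = 2.0562
t = (56.045−44.071)/2.0562 = 5.8233
df = 34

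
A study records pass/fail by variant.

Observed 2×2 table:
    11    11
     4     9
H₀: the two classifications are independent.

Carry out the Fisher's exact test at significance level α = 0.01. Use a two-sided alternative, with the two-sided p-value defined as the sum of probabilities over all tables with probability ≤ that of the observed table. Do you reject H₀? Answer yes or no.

reject H₀: no

Margins: r₁=22, r₂=13, c₁=15, c₂=20, n=35
p_obs = C(22,11)·C(13,4)/C(35,15); sum pmf over tables with pmf ≤ p_obs
p-value (two-sided) = 0.31202
At α=0.01: p ≥ α → fail to reject H₀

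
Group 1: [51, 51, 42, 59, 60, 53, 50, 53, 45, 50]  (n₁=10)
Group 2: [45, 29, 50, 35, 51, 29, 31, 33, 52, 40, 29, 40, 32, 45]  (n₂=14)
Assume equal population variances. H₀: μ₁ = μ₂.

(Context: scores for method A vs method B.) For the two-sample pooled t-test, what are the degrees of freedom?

df = n₁ + n₂ − 2 = 10 + 14 − 2 = 22

degrees of freedom = 22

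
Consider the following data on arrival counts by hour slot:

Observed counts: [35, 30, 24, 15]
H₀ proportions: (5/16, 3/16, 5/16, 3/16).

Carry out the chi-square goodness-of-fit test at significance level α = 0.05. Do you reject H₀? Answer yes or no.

reject H₀: yes

n = 104; E_i = n·p_i = [32.50, 19.50, 32.50, 19.50]
χ² = (35−32.50)²/32.50 + (30−19.50)²/19.50 + (24−32.50)²/32.50 + (15−19.50)²/19.50 = 9.1077
df = 3
p-value (upper-tail) = 0.02789
At α=0.05: p < α → reject H₀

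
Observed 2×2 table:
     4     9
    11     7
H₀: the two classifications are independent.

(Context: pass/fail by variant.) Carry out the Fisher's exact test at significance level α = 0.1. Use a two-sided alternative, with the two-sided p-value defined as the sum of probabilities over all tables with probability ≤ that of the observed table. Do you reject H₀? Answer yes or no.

reject H₀: no

Margins: r₁=13, r₂=18, c₁=15, c₂=16, n=31
p_obs = C(13,4)·C(18,11)/C(31,15); sum pmf over tables with pmf ≤ p_obs
p-value (two-sided) = 0.14888
At α=0.1: p ≥ α → fail to reject H₀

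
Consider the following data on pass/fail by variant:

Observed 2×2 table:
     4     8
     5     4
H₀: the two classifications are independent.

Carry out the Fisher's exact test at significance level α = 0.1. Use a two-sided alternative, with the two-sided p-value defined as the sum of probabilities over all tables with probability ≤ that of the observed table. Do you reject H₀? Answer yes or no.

reject H₀: no

Margins: r₁=12, r₂=9, c₁=9, c₂=12, n=21
p_obs = C(12,4)·C(9,5)/C(21,9); sum pmf over tables with pmf ≤ p_obs
p-value (two-sided) = 0.39643
At α=0.1: p ≥ α → fail to reject H₀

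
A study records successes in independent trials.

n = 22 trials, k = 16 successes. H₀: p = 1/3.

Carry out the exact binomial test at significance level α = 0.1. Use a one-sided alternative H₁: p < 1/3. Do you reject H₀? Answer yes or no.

Exact binomial: n=22, k=16, p₀=1/3=0.3333
P(X≤16) from Σ C(n,i)·p₀^i·(1−p₀)^(n−i)
p-value (one-sided, H₁ less) = 0.99997
At α=0.1: p ≥ α → fail to reject H₀

reject H₀: no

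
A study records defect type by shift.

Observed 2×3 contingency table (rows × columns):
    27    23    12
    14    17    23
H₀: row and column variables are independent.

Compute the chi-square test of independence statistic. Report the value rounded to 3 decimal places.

Row totals [62, 54], col totals [41, 40, 35], n=116
χ² = (27−21.91)²/21.91 + (23−21.38)²/21.38 + (12−18.71)²/18.71 + (14−19.09)²/19.09 + (17−18.62)²/18.62 + (23−16.29)²/16.29 = 7.9653
df = 2

test statistic = 7.965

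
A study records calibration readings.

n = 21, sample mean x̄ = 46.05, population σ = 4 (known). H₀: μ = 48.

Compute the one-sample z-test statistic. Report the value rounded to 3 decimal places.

SE = σ/√n = 4/√21 = 0.8729
z = (x̄−μ₀)/SE = (46.05−48)/0.8729 = -2.2340

test statistic = -2.234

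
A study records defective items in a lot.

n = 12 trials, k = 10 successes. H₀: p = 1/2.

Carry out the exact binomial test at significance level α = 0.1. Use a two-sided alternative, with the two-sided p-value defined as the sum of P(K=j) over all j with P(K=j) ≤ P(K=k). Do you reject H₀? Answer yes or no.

Exact binomial: n=12, k=10, p₀=1/2=0.5000
P(X=j) = C(n,j)·p₀^j·(1−p₀)^(n−j); p = Σ P(X=j) over j with P(X=j) ≤ P(X=10)
p-value (two-sided) = 0.03857
At α=0.1: p < α → reject H₀

reject H₀: yes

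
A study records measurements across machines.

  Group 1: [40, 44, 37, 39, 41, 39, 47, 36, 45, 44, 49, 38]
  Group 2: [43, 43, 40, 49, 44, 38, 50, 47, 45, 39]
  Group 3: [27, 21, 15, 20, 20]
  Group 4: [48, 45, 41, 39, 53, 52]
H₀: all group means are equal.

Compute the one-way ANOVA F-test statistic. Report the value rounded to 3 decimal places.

test statistic = 38.610

Group means [41.58, 43.80, 20.60, 46.33], grand mean 39.939
SSB = Σnᵢ(x̄ᵢ−x̄)² = 2296.829; SSW = ΣΣ(x−x̄ᵢ)² = 575.050
MSB = 2296.829/3 = 765.6096; MSW = 575.050/29 = 19.8293
F = MSB/MSW = 38.6100
df = (3, 29)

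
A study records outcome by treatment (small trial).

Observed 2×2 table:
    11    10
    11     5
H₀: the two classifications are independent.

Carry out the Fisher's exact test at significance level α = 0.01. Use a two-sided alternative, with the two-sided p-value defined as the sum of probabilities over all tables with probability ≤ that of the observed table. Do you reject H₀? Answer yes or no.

reject H₀: no

Margins: r₁=21, r₂=16, c₁=22, c₂=15, n=37
p_obs = C(21,11)·C(16,11)/C(37,22); sum pmf over tables with pmf ≤ p_obs
p-value (two-sided) = 0.50004
At α=0.01: p ≥ α → fail to reject H₀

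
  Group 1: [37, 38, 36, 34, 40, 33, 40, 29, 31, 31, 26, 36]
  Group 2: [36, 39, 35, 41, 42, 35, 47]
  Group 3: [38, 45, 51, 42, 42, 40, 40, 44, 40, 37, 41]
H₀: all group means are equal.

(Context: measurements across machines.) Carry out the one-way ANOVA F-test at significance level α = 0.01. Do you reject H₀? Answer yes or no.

reject H₀: yes

Group means [34.25, 39.29, 41.82], grand mean 38.200
SSB = Σnᵢ(x̄ᵢ−x̄)² = 339.485; SSW = ΣΣ(x−x̄ᵢ)² = 477.315
MSB = 339.485/2 = 169.7425; MSW = 477.315/27 = 17.6783
F = MSB/MSW = 9.6017
df = (2, 27)
p-value (upper-tail) = 0.00071
At α=0.01: p < α → reject H₀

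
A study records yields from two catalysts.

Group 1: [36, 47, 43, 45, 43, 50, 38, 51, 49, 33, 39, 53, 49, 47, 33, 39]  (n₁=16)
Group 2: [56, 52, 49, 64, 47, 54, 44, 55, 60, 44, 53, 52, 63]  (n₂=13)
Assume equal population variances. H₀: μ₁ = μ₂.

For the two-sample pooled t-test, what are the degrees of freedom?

degrees of freedom = 27

df = n₁ + n₂ − 2 = 16 + 13 − 2 = 27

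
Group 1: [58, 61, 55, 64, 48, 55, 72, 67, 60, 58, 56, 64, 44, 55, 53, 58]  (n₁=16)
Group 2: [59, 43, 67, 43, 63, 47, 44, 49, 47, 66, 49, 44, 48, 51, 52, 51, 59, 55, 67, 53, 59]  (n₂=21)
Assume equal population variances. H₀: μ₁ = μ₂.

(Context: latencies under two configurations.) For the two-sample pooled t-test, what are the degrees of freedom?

df = n₁ + n₂ − 2 = 16 + 21 − 2 = 35

degrees of freedom = 35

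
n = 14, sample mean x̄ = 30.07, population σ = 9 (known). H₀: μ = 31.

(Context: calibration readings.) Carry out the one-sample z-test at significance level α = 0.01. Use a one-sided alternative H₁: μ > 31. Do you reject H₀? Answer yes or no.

SE = σ/√n = 9/√14 = 2.4054
z = (x̄−μ₀)/SE = (30.07−31)/2.4054 = -0.3866
p-value (one-sided, H₁ greater) = 0.65049
At α=0.01: p ≥ α → fail to reject H₀

reject H₀: no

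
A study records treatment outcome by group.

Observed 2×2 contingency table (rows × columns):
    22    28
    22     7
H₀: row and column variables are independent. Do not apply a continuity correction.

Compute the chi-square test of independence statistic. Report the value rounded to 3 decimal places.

Row totals [50, 29], col totals [44, 35], n=79
χ² = (22−27.85)²/27.85 + (28−22.15)²/22.15 + (22−16.15)²/16.15 + (7−12.85)²/12.85 = 7.5513
df = 1

test statistic = 7.551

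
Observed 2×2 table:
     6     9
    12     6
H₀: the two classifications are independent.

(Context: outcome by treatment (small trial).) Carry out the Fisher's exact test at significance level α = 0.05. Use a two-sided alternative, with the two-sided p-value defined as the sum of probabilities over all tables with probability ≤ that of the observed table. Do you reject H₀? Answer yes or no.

Margins: r₁=15, r₂=18, c₁=18, c₂=15, n=33
p_obs = C(15,6)·C(18,12)/C(33,18); sum pmf over tables with pmf ≤ p_obs
p-value (two-sided) = 0.16973
At α=0.05: p ≥ α → fail to reject H₀

reject H₀: no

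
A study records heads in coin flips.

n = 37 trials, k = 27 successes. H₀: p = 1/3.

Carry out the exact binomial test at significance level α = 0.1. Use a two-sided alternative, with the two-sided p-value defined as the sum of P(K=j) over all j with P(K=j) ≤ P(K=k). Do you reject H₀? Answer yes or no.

reject H₀: yes

Exact binomial: n=37, k=27, p₀=1/3=0.3333
P(X=j) = C(n,j)·p₀^j·(1−p₀)^(n−j); p = Σ P(X=j) over j with P(X=j) ≤ P(X=27)
p-value (two-sided) = 0.00000
At α=0.1: p < α → reject H₀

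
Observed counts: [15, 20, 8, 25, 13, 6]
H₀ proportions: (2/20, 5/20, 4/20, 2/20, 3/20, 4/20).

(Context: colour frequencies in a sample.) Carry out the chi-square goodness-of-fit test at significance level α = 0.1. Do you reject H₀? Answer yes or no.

reject H₀: yes

n = 87; E_i = n·p_i = [8.70, 21.75, 17.40, 8.70, 13.05, 17.40]
χ² = (15−8.70)²/8.70 + (20−21.75)²/21.75 + (8−17.40)²/17.40 + (25−8.70)²/8.70 + (13−13.05)²/13.05 + (6−17.40)²/17.40 = 47.7893
df = 5
p-value (upper-tail) = 0.00000
At α=0.1: p < α → reject H₀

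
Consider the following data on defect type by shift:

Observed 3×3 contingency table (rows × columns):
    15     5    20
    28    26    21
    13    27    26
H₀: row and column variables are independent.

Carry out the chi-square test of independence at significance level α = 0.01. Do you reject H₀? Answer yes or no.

Row totals [40, 75, 66], col totals [56, 58, 67], n=181
χ² = (15−12.38)²/12.38 + (5−12.82)²/12.82 + (20−14.81)²/14.81 + (28−23.20)²/23.20 + (26−24.03)²/24.03 + (21−27.76)²/27.76 + (13−20.42)²/20.42 + (27−21.15)²/21.15 + (26−24.43)²/24.43 = 14.3609
df = 4
p-value (upper-tail) = 0.00623
At α=0.01: p < α → reject H₀

reject H₀: yes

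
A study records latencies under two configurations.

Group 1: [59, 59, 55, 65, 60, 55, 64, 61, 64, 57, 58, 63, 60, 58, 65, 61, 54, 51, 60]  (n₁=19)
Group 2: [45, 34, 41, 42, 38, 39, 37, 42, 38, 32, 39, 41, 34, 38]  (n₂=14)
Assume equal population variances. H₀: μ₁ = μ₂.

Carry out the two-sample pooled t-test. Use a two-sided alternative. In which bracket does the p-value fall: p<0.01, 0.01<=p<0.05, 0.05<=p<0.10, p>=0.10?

p-value bracket: p<0.01

x̄₁=59.421, s₁=3.892, n₁=19
x̄₂=38.571, s₂=3.567, n₂=14
s_p² = [18·3.892² + 13·3.567²]/31 = 14.1310
SE = √(s_p²·(1/19+1/14)) = 1.3240
t = (59.421−38.571)/1.3240 = 15.7469
df = 31
p-value (two-sided) = 0.00000
→ bracket: p<0.01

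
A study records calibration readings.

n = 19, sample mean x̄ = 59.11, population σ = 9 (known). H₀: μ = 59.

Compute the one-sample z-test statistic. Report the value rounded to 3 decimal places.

SE = σ/√n = 9/√19 = 2.0647
z = (x̄−μ₀)/SE = (59.11−59)/2.0647 = 0.0533

test statistic = 0.053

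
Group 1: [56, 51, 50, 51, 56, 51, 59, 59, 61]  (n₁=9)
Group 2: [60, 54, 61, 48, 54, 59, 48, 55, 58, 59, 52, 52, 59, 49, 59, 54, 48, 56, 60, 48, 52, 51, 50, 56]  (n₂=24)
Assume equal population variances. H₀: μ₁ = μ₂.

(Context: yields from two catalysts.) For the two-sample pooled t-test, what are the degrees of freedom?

df = n₁ + n₂ − 2 = 9 + 24 − 2 = 31

degrees of freedom = 31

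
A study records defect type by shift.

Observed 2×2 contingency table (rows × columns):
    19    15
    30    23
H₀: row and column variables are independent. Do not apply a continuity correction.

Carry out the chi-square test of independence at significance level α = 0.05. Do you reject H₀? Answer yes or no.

Row totals [34, 53], col totals [49, 38], n=87
χ² = (19−19.15)²/19.15 + (15−14.85)²/14.85 + (30−29.85)²/29.85 + (23−23.15)²/23.15 = 0.0044
df = 1
p-value (upper-tail) = 0.94722
At α=0.05: p ≥ α → fail to reject H₀

reject H₀: no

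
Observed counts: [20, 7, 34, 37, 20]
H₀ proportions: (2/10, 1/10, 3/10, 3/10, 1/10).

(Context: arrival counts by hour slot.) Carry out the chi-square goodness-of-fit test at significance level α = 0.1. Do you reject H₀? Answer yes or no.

n = 118; E_i = n·p_i = [23.60, 11.80, 35.40, 35.40, 11.80]
χ² = (20−23.60)²/23.60 + (7−11.80)²/11.80 + (34−35.40)²/35.40 + (37−35.40)²/35.40 + (20−11.80)²/11.80 = 8.3277
df = 4
p-value (upper-tail) = 0.08029
At α=0.1: p < α → reject H₀

reject H₀: yes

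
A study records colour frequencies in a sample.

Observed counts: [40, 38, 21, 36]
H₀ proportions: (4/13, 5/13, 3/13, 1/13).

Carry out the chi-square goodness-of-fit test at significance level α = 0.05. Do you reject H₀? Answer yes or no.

n = 135; E_i = n·p_i = [41.54, 51.92, 31.15, 10.38]
χ² = (40−41.54)²/41.54 + (38−51.92)²/51.92 + (21−31.15)²/31.15 + (36−10.38)²/10.38 = 70.2844
df = 3
p-value (upper-tail) = 0.00000
At α=0.05: p < α → reject H₀

reject H₀: yes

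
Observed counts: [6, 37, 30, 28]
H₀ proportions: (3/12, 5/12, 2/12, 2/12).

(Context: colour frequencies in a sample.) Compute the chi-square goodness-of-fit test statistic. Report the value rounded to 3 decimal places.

n = 101; E_i = n·p_i = [25.25, 42.08, 16.83, 16.83]
χ² = (6−25.25)²/25.25 + (37−42.08)²/42.08 + (30−16.83)²/16.83 + (28−16.83)²/16.83 = 32.9960
df = 3

test statistic = 32.996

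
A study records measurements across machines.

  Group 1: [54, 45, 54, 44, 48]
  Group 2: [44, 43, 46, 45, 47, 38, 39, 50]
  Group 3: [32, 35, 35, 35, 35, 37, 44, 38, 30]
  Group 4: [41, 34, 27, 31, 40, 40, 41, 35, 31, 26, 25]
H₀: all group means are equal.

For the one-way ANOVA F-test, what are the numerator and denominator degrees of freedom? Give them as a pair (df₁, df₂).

k = 4 groups, N = 33 total
df = (k−1, N−k) = (4−1, 33−4) = (3, 29)

degrees of freedom = [3, 29]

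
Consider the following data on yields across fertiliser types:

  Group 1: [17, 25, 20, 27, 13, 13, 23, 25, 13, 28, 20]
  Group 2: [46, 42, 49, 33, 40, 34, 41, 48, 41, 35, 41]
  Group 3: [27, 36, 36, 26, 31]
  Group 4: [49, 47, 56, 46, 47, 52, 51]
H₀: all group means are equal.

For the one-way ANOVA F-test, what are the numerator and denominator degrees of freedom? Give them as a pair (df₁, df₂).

k = 4 groups, N = 34 total
df = (k−1, N−k) = (4−1, 34−4) = (3, 30)

degrees of freedom = [3, 30]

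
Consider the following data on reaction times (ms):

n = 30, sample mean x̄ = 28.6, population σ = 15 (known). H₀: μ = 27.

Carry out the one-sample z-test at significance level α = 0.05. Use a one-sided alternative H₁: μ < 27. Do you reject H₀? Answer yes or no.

reject H₀: no

SE = σ/√n = 15/√30 = 2.7386
z = (x̄−μ₀)/SE = (28.6−27)/2.7386 = 0.5842
p-value (one-sided, H₁ less) = 0.72047
At α=0.05: p ≥ α → fail to reject H₀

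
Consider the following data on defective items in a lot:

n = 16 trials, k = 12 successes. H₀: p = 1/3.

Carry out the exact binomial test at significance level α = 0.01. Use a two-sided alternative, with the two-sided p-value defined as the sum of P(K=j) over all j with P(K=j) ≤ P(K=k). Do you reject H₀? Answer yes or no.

Exact binomial: n=16, k=12, p₀=1/3=0.3333
P(X=j) = C(n,j)·p₀^j·(1−p₀)^(n−j); p = Σ P(X=j) over j with P(X=j) ≤ P(X=12)
p-value (two-sided) = 0.00079
At α=0.01: p < α → reject H₀

reject H₀: yes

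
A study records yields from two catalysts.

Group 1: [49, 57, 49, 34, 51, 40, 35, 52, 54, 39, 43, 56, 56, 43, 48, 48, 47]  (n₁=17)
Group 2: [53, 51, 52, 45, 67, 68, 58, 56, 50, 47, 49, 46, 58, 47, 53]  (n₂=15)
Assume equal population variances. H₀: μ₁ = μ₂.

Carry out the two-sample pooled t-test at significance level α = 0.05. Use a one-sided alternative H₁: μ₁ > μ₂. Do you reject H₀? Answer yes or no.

x̄₁=47.118, s₁=7.158, n₁=17
x̄₂=53.333, s₂=7.037, n₂=15
s_p² = [16·7.158² + 14·7.037²]/30 = 50.4366
SE = √(s_p²·(1/17+1/15)) = 2.5158
t = (47.118−53.333)/2.5158 = -2.4707
df = 30
p-value (one-sided, H₁ greater) = 0.99030
At α=0.05: p ≥ α → fail to reject H₀

reject H₀: no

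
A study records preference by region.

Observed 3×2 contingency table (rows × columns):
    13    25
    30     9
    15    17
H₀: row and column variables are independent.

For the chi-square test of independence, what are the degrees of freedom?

degrees of freedom = 2

df = (r−1)(c−1) = (3−1)·(2−1) = 2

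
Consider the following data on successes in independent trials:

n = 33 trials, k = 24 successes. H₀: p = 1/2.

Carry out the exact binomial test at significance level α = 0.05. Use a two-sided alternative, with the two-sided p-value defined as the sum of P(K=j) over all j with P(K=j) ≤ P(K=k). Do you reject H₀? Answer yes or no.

Exact binomial: n=33, k=24, p₀=1/2=0.5000
P(X=j) = C(n,j)·p₀^j·(1−p₀)^(n−j); p = Σ P(X=j) over j with P(X=j) ≤ P(X=24)
p-value (two-sided) = 0.01353
At α=0.05: p < α → reject H₀

reject H₀: yes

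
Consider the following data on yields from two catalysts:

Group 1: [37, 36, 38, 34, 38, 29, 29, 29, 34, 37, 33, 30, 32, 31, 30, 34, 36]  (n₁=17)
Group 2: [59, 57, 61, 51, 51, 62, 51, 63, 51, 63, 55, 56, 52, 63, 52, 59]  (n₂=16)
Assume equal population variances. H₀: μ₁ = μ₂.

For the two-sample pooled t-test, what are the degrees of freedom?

degrees of freedom = 31

df = n₁ + n₂ − 2 = 17 + 16 − 2 = 31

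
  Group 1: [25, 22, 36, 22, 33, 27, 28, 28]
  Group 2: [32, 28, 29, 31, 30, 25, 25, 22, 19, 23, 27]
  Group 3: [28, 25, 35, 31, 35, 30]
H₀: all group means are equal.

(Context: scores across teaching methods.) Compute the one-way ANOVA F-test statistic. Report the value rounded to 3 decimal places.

test statistic = 1.854

Group means [27.62, 26.45, 30.67], grand mean 27.840
SSB = Σnᵢ(x̄ᵢ−x̄)² = 69.424; SSW = ΣΣ(x−x̄ᵢ)² = 411.936
MSB = 69.424/2 = 34.7122; MSW = 411.936/22 = 18.7243
F = MSB/MSW = 1.8539
df = (2, 22)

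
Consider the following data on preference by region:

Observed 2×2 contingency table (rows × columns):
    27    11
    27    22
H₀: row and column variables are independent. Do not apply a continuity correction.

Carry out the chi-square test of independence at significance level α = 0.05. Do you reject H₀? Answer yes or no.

Row totals [38, 49], col totals [54, 33], n=87
χ² = (27−23.59)²/23.59 + (11−14.41)²/14.41 + (27−30.41)²/30.41 + (22−18.59)²/18.59 = 2.3128
df = 1
p-value (upper-tail) = 0.12831
At α=0.05: p ≥ α → fail to reject H₀

reject H₀: no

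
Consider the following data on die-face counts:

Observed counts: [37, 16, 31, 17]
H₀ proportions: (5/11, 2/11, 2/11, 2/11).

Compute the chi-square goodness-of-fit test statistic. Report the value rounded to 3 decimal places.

n = 101; E_i = n·p_i = [45.91, 18.36, 18.36, 18.36]
χ² = (37−45.91)²/45.91 + (16−18.36)²/18.36 + (31−18.36)²/18.36 + (17−18.36)²/18.36 = 10.8297
df = 3

test statistic = 10.830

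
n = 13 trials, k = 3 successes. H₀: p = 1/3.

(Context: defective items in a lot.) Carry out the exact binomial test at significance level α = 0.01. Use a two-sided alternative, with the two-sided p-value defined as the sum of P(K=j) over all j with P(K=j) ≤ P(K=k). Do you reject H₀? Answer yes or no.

Exact binomial: n=13, k=3, p₀=1/3=0.3333
P(X=j) = C(n,j)·p₀^j·(1−p₀)^(n−j); p = Σ P(X=j) over j with P(X=j) ≤ P(X=3)
p-value (two-sided) = 0.56373
At α=0.01: p ≥ α → fail to reject H₀

reject H₀: no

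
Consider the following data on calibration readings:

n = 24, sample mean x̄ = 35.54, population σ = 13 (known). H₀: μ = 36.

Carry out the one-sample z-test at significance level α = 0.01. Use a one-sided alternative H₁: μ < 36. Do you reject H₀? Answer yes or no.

SE = σ/√n = 13/√24 = 2.6536
z = (x̄−μ₀)/SE = (35.54−36)/2.6536 = -0.1733
p-value (one-sided, H₁ less) = 0.43119
At α=0.01: p ≥ α → fail to reject H₀

reject H₀: no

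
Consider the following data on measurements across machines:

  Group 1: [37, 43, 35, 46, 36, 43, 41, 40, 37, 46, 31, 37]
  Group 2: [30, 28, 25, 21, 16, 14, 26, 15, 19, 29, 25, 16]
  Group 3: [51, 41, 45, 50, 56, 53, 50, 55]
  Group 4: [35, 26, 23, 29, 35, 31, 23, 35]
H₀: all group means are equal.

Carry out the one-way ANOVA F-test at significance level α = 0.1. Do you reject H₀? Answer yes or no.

Group means [39.33, 22.00, 50.12, 29.62], grand mean 34.350
SSB = Σnᵢ(x̄ᵢ−x̄)² = 4297.683; SSW = ΣΣ(x−x̄ᵢ)² = 979.417
MSB = 4297.683/3 = 1432.5611; MSW = 979.417/36 = 27.2060
F = MSB/MSW = 52.6560
df = (3, 36)
p-value (upper-tail) = 0.00000
At α=0.1: p < α → reject H₀

reject H₀: yes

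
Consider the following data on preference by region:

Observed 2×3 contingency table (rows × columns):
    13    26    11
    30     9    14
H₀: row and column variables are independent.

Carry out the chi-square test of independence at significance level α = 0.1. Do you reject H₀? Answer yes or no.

reject H₀: yes

Row totals [50, 53], col totals [43, 35, 25], n=103
χ² = (13−20.87)²/20.87 + (26−16.99)²/16.99 + (11−12.14)²/12.14 + (30−22.13)²/22.13 + (9−18.01)²/18.01 + (14−12.86)²/12.86 = 15.2636
df = 2
p-value (upper-tail) = 0.00048
At α=0.1: p < α → reject H₀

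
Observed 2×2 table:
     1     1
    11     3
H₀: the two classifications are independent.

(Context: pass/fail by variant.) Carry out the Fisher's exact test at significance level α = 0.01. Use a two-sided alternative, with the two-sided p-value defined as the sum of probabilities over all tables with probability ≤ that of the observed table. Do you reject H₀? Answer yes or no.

reject H₀: no

Margins: r₁=2, r₂=14, c₁=12, c₂=4, n=16
p_obs = C(2,1)·C(14,11)/C(16,12); sum pmf over tables with pmf ≤ p_obs
p-value (two-sided) = 0.45000
At α=0.01: p ≥ α → fail to reject H₀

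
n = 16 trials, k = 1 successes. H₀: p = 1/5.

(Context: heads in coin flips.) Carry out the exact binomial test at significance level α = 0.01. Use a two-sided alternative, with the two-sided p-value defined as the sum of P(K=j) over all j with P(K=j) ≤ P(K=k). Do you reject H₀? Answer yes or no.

Exact binomial: n=16, k=1, p₀=1/5=0.2000
P(X=j) = C(n,j)·p₀^j·(1−p₀)^(n−j); p = Σ P(X=j) over j with P(X=j) ≤ P(X=1)
p-value (two-sided) = 0.22243
At α=0.01: p ≥ α → fail to reject H₀

reject H₀: no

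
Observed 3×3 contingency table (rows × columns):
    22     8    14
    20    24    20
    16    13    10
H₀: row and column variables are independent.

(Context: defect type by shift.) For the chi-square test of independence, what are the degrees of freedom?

degrees of freedom = 4

df = (r−1)(c−1) = (3−1)·(3−1) = 4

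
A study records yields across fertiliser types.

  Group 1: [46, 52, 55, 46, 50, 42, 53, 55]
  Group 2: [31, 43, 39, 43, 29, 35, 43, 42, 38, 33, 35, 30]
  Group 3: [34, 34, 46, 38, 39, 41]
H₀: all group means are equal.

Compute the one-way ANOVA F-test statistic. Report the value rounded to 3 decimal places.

Group means [49.88, 36.75, 38.67], grand mean 41.231
SSB = Σnᵢ(x̄ᵢ−x̄)² = 878.157; SSW = ΣΣ(x−x̄ᵢ)² = 572.458
MSB = 878.157/2 = 439.0785; MSW = 572.458/23 = 24.8895
F = MSB/MSW = 17.6411
df = (2, 23)

test statistic = 17.641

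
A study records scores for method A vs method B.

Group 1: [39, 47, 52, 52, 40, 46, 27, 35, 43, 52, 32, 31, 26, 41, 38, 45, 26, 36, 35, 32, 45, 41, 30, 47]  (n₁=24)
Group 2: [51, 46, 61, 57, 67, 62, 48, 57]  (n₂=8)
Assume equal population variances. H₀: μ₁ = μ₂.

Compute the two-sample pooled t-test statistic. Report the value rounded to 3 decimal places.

test statistic = -5.217

x̄₁=39.083, s₁=8.203, n₁=24
x̄₂=56.125, s₂=7.298, n₂=8
s_p² = [23·8.203² + 7·7.298²]/30 = 64.0236
SE = √(s_p²·(1/24+1/8)) = 3.2666
t = (39.083−56.125)/3.2666 = -5.2170
df = 30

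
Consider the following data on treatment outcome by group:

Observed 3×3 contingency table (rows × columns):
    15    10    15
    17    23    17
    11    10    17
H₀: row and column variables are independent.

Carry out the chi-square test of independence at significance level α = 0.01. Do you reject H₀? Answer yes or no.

reject H₀: no

Row totals [40, 57, 38], col totals [43, 43, 49], n=135
χ² = (15−12.74)²/12.74 + (10−12.74)²/12.74 + (15−14.52)²/14.52 + (17−18.16)²/18.16 + (23−18.16)²/18.16 + (17−20.69)²/20.69 + (11−12.10)²/12.10 + (10−12.10)²/12.10 + (17−13.79)²/13.79 = 4.2423
df = 4
p-value (upper-tail) = 0.37421
At α=0.01: p ≥ α → fail to reject H₀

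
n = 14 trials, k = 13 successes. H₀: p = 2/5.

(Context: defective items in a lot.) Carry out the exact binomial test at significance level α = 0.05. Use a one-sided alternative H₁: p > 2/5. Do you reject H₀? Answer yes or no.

reject H₀: yes

Exact binomial: n=14, k=13, p₀=2/5=0.4000
P(X≥13) from Σ C(n,i)·p₀^i·(1−p₀)^(n−i)
p-value (one-sided, H₁ greater) = 0.00006
At α=0.05: p < α → reject H₀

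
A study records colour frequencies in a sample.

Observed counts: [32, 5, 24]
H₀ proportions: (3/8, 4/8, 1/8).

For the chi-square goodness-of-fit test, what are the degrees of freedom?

degrees of freedom = 2

df = k − 1 = 3 − 1 = 2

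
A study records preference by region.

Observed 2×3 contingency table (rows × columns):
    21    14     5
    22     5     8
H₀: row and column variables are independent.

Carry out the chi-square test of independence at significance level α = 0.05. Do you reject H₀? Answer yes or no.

Row totals [40, 35], col totals [43, 19, 13], n=75
χ² = (21−22.93)²/22.93 + (14−10.13)²/10.13 + (5−6.93)²/6.93 + (22−20.07)²/20.07 + (5−8.87)²/8.87 + (8−6.07)²/6.07 = 4.6661
df = 2
p-value (upper-tail) = 0.09700
At α=0.05: p ≥ α → fail to reject H₀

reject H₀: no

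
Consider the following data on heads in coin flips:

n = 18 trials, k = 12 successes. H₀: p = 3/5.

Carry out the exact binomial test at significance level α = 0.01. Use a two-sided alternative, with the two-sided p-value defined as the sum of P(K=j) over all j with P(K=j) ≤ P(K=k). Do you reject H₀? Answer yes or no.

Exact binomial: n=18, k=12, p₀=3/5=0.6000
P(X=j) = C(n,j)·p₀^j·(1−p₀)^(n−j); p = Σ P(X=j) over j with P(X=j) ≤ P(X=12)
p-value (two-sided) = 0.63744
At α=0.01: p ≥ α → fail to reject H₀

reject H₀: no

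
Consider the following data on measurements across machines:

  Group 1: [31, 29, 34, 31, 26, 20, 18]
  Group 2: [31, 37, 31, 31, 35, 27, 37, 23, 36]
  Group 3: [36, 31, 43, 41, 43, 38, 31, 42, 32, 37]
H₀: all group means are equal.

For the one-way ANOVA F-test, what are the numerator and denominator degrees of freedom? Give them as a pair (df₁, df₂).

k = 3 groups, N = 26 total
df = (k−1, N−k) = (3−1, 26−3) = (2, 23)

degrees of freedom = [2, 23]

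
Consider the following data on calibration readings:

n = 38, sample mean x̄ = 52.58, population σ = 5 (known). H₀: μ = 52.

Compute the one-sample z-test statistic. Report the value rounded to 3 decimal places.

SE = σ/√n = 5/√38 = 0.8111
z = (x̄−μ₀)/SE = (52.58−52)/0.8111 = 0.7151

test statistic = 0.715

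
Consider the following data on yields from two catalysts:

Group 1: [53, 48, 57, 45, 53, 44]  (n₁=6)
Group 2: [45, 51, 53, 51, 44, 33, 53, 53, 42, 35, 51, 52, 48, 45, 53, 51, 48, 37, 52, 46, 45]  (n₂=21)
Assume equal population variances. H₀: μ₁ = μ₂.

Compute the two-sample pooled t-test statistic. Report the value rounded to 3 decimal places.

test statistic = 1.076

x̄₁=50.000, s₁=5.138, n₁=6
x̄₂=47.048, s₂=6.111, n₂=21
s_p² = [5·5.138² + 20·6.111²]/25 = 35.1581
SE = √(s_p²·(1/6+1/21)) = 2.7448
t = (50.000−47.048)/2.7448 = 1.0756
df = 25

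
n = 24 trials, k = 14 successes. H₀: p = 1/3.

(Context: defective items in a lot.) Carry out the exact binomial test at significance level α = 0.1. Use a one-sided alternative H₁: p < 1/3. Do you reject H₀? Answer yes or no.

reject H₀: no

Exact binomial: n=24, k=14, p₀=1/3=0.3333
P(X≤14) from Σ C(n,i)·p₀^i·(1−p₀)^(n−i)
p-value (one-sided, H₁ less) = 0.99677
At α=0.1: p ≥ α → fail to reject H₀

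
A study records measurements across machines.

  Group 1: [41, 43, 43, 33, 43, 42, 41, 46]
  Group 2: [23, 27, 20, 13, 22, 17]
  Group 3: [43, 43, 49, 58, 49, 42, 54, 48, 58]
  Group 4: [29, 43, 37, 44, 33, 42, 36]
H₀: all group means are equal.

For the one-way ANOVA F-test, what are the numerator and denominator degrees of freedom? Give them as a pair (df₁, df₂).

k = 4 groups, N = 30 total
df = (k−1, N−k) = (4−1, 30−4) = (3, 26)

degrees of freedom = [3, 26]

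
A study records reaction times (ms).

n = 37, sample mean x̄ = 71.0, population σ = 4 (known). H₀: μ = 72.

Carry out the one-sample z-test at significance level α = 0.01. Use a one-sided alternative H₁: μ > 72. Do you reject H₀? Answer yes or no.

reject H₀: no

SE = σ/√n = 4/√37 = 0.6576
z = (x̄−μ₀)/SE = (71.0−72)/0.6576 = -1.5207
p-value (one-sided, H₁ greater) = 0.93583
At α=0.01: p ≥ α → fail to reject H₀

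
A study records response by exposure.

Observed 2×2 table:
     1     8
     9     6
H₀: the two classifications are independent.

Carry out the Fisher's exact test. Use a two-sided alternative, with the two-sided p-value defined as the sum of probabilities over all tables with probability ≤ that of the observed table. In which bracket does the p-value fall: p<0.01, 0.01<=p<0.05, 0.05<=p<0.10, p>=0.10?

Margins: r₁=9, r₂=15, c₁=10, c₂=14, n=24
p_obs = C(9,1)·C(15,9)/C(24,10); sum pmf over tables with pmf ≤ p_obs
p-value (two-sided) = 0.03334
→ bracket: 0.01<=p<0.05

p-value bracket: 0.01<=p<0.05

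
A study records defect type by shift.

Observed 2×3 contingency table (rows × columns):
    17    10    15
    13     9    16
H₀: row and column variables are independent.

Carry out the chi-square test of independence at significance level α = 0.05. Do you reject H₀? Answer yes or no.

Row totals [42, 38], col totals [30, 19, 31], n=80
χ² = (17−15.75)²/15.75 + (10−9.97)²/9.97 + (15−16.27)²/16.27 + (13−14.25)²/14.25 + (9−9.03)²/9.03 + (16−14.72)²/14.72 = 0.4193
df = 2
p-value (upper-tail) = 0.81088
At α=0.05: p ≥ α → fail to reject H₀

reject H₀: no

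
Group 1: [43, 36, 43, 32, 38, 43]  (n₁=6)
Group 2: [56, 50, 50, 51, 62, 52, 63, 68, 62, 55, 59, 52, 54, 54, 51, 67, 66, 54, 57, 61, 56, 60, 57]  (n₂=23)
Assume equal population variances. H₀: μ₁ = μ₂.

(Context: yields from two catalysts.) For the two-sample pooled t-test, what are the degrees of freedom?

degrees of freedom = 27

df = n₁ + n₂ − 2 = 6 + 23 − 2 = 27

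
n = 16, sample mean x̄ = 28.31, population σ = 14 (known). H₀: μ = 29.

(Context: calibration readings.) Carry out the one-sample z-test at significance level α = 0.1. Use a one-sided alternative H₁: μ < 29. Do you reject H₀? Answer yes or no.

reject H₀: no

SE = σ/√n = 14/√16 = 3.5000
z = (x̄−μ₀)/SE = (28.31−29)/3.5000 = -0.1971
p-value (one-sided, H₁ less) = 0.42186
At α=0.1: p ≥ α → fail to reject H₀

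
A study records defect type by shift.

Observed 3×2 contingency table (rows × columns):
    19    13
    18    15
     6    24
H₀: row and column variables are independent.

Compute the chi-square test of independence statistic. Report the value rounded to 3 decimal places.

Row totals [32, 33, 30], col totals [43, 52], n=95
χ² = (19−14.48)²/14.48 + (13−17.52)²/17.52 + (18−14.94)²/14.94 + (15−18.06)²/18.06 + (6−13.58)²/13.58 + (24−16.42)²/16.42 = 11.4478
df = 2

test statistic = 11.448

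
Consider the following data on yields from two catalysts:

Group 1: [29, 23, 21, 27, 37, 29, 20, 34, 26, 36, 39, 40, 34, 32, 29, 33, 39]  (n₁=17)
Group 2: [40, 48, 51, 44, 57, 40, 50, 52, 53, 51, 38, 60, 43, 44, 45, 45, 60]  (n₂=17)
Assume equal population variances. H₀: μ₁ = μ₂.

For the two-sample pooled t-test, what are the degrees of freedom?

degrees of freedom = 32

df = n₁ + n₂ − 2 = 17 + 17 − 2 = 32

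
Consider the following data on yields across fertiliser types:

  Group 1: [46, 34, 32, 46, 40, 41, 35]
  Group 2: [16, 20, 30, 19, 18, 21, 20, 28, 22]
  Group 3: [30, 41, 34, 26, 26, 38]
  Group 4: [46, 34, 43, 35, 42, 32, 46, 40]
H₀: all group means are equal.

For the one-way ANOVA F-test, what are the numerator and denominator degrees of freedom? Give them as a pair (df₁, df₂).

k = 4 groups, N = 30 total
df = (k−1, N−k) = (4−1, 30−4) = (3, 26)

degrees of freedom = [3, 26]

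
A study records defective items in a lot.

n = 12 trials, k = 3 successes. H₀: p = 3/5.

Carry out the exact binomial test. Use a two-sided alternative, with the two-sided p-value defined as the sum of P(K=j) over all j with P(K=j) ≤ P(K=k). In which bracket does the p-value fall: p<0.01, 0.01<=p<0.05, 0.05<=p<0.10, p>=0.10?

p-value bracket: 0.01<=p<0.05

Exact binomial: n=12, k=3, p₀=3/5=0.6000
P(X=j) = C(n,j)·p₀^j·(1−p₀)^(n−j); p = Σ P(X=j) over j with P(X=j) ≤ P(X=3)
p-value (two-sided) = 0.01744
→ bracket: 0.01<=p<0.05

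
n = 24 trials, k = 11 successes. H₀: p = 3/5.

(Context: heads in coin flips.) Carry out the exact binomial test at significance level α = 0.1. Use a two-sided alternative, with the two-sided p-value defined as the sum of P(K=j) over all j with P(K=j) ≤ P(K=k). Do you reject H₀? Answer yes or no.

Exact binomial: n=24, k=11, p₀=3/5=0.6000
P(X=j) = C(n,j)·p₀^j·(1−p₀)^(n−j); p = Σ P(X=j) over j with P(X=j) ≤ P(X=11)
p-value (two-sided) = 0.21023
At α=0.1: p ≥ α → fail to reject H₀

reject H₀: no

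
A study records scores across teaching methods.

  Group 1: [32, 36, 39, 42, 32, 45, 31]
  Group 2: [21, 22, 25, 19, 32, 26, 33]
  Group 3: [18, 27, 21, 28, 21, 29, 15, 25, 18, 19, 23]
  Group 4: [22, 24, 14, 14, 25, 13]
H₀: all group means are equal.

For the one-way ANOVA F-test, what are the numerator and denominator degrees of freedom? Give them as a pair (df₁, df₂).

k = 4 groups, N = 31 total
df = (k−1, N−k) = (4−1, 31−4) = (3, 27)

degrees of freedom = [3, 27]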